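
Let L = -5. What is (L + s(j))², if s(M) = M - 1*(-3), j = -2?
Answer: 16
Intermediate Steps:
s(M) = 3 + M (s(M) = M + 3 = 3 + M)
(L + s(j))² = (-5 + (3 - 2))² = (-5 + 1)² = (-4)² = 16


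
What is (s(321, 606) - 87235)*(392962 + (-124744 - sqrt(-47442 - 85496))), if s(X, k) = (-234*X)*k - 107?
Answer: -12232464368868 + 45606426*I*sqrt(132938) ≈ -1.2232e+13 + 1.6628e+10*I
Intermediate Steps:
s(X, k) = -107 - 234*X*k (s(X, k) = -234*X*k - 107 = -107 - 234*X*k)
(s(321, 606) - 87235)*(392962 + (-124744 - sqrt(-47442 - 85496))) = ((-107 - 234*321*606) - 87235)*(392962 + (-124744 - sqrt(-47442 - 85496))) = ((-107 - 45519084) - 87235)*(392962 + (-124744 - sqrt(-132938))) = (-45519191 - 87235)*(392962 + (-124744 - I*sqrt(132938))) = -45606426*(392962 + (-124744 - I*sqrt(132938))) = -45606426*(268218 - I*sqrt(132938)) = -12232464368868 + 45606426*I*sqrt(132938)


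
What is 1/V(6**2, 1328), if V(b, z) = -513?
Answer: -1/513 ≈ -0.0019493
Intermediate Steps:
1/V(6**2, 1328) = 1/(-513) = -1/513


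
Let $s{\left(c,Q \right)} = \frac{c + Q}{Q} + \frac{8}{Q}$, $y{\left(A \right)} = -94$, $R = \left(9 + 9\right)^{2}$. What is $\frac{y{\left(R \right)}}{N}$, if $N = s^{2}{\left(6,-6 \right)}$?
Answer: $- \frac{423}{8} \approx -52.875$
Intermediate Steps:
$R = 324$ ($R = 18^{2} = 324$)
$s{\left(c,Q \right)} = \frac{8}{Q} + \frac{Q + c}{Q}$ ($s{\left(c,Q \right)} = \frac{Q + c}{Q} + \frac{8}{Q} = \frac{8}{Q} + \frac{Q + c}{Q}$)
$N = \frac{16}{9}$ ($N = \left(\frac{8 - 6 + 6}{-6}\right)^{2} = \left(\left(- \frac{1}{6}\right) 8\right)^{2} = \left(- \frac{4}{3}\right)^{2} = \frac{16}{9} \approx 1.7778$)
$\frac{y{\left(R \right)}}{N} = - \frac{94}{\frac{16}{9}} = \left(-94\right) \frac{9}{16} = - \frac{423}{8}$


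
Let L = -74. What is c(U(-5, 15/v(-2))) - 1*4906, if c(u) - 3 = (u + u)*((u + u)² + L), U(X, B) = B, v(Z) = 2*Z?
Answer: -38159/8 ≈ -4769.9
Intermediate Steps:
c(u) = 3 + 2*u*(-74 + 4*u²) (c(u) = 3 + (u + u)*((u + u)² - 74) = 3 + (2*u)*((2*u)² - 74) = 3 + (2*u)*(4*u² - 74) = 3 + (2*u)*(-74 + 4*u²) = 3 + 2*u*(-74 + 4*u²))
c(U(-5, 15/v(-2))) - 1*4906 = (3 - 2220/(2*(-2)) + 8*(15/((2*(-2))))³) - 1*4906 = (3 - 2220/(-4) + 8*(15/(-4))³) - 4906 = (3 - 2220*(-1)/4 + 8*(15*(-¼))³) - 4906 = (3 - 148*(-15/4) + 8*(-15/4)³) - 4906 = (3 + 555 + 8*(-3375/64)) - 4906 = (3 + 555 - 3375/8) - 4906 = 1089/8 - 4906 = -38159/8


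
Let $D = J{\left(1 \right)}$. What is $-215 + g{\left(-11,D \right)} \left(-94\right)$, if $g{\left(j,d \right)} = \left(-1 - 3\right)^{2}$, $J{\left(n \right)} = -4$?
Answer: $-1719$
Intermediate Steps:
$D = -4$
$g{\left(j,d \right)} = 16$ ($g{\left(j,d \right)} = \left(-4\right)^{2} = 16$)
$-215 + g{\left(-11,D \right)} \left(-94\right) = -215 + 16 \left(-94\right) = -215 - 1504 = -1719$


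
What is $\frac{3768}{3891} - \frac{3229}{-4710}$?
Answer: $\frac{10103773}{6108870} \approx 1.654$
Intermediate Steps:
$\frac{3768}{3891} - \frac{3229}{-4710} = 3768 \cdot \frac{1}{3891} - - \frac{3229}{4710} = \frac{1256}{1297} + \frac{3229}{4710} = \frac{10103773}{6108870}$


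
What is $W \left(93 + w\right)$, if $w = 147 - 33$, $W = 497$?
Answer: $102879$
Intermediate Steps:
$w = 114$
$W \left(93 + w\right) = 497 \left(93 + 114\right) = 497 \cdot 207 = 102879$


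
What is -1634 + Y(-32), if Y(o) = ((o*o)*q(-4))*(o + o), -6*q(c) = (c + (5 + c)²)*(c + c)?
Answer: 260510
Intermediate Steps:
q(c) = -c*(c + (5 + c)²)/3 (q(c) = -(c + (5 + c)²)*(c + c)/6 = -(c + (5 + c)²)*2*c/6 = -c*(c + (5 + c)²)/3)
Y(o) = -8*o³ (Y(o) = ((o*o)*(-⅓*(-4)*(-4 + (5 - 4)²)))*(o + o) = (o²*(-⅓*(-4)*(-4 + 1²)))*(2*o) = (o²*(-⅓*(-4)*(-4 + 1)))*(2*o) = (o²*(-⅓*(-4)*(-3)))*(2*o) = (o²*(-4))*(2*o) = (-4*o²)*(2*o) = -8*o³)
-1634 + Y(-32) = -1634 - 8*(-32)³ = -1634 - 8*(-32768) = -1634 + 262144 = 260510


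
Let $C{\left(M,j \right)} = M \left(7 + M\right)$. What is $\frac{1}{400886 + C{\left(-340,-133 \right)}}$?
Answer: $\frac{1}{514106} \approx 1.9451 \cdot 10^{-6}$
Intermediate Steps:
$\frac{1}{400886 + C{\left(-340,-133 \right)}} = \frac{1}{400886 - 340 \left(7 - 340\right)} = \frac{1}{400886 - -113220} = \frac{1}{400886 + 113220} = \frac{1}{514106}$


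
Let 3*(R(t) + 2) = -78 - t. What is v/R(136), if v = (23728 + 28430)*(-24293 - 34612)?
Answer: 83791827/2 ≈ 4.1896e+7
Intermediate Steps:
v = -3072366990 (v = 52158*(-58905) = -3072366990)
R(t) = -28 - t/3 (R(t) = -2 + (-78 - t)/3 = -2 + (-26 - t/3) = -28 - t/3)
v/R(136) = -3072366990/(-28 - 1/3*136) = -3072366990/(-28 - 136/3) = -3072366990/(-220/3) = -3072366990*(-3/220) = 83791827/2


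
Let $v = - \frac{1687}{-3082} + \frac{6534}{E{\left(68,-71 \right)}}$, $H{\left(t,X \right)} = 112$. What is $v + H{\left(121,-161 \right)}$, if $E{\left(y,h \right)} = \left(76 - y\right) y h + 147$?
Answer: $\frac{13326417679}{118586114} \approx 112.38$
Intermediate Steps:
$E{\left(y,h \right)} = 147 + h y \left(76 - y\right)$ ($E{\left(y,h \right)} = y \left(76 - y\right) h + 147 = h y \left(76 - y\right) + 147 = 147 + h y \left(76 - y\right)$)
$v = \frac{44772911}{118586114}$ ($v = - \frac{1687}{-3082} + \frac{6534}{147 - - 71 \cdot 68^{2} + 76 \left(-71\right) 68} = \left(-1687\right) \left(- \frac{1}{3082}\right) + \frac{6534}{147 - \left(-71\right) 4624 - 366928} = \frac{1687}{3082} + \frac{6534}{147 + 328304 - 366928} = \frac{1687}{3082} + \frac{6534}{-38477} = \frac{1687}{3082} + 6534 \left(- \frac{1}{38477}\right) = \frac{1687}{3082} - \frac{6534}{38477} = \frac{44772911}{118586114} \approx 0.37756$)
$v + H{\left(121,-161 \right)} = \frac{44772911}{118586114} + 112 = \frac{13326417679}{118586114}$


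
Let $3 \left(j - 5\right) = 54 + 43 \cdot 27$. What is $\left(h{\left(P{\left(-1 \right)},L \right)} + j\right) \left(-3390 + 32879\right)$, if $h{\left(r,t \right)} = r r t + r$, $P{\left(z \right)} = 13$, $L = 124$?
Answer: $630445331$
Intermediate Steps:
$h{\left(r,t \right)} = r + t r^{2}$ ($h{\left(r,t \right)} = r^{2} t + r = t r^{2} + r = r + t r^{2}$)
$j = 410$ ($j = 5 + \frac{54 + 43 \cdot 27}{3} = 5 + \frac{54 + 1161}{3} = 5 + \frac{1}{3} \cdot 1215 = 5 + 405 = 410$)
$\left(h{\left(P{\left(-1 \right)},L \right)} + j\right) \left(-3390 + 32879\right) = \left(13 \left(1 + 13 \cdot 124\right) + 410\right) \left(-3390 + 32879\right) = \left(13 \left(1 + 1612\right) + 410\right) 29489 = \left(13 \cdot 1613 + 410\right) 29489 = \left(20969 + 410\right) 29489 = 21379 \cdot 29489 = 630445331$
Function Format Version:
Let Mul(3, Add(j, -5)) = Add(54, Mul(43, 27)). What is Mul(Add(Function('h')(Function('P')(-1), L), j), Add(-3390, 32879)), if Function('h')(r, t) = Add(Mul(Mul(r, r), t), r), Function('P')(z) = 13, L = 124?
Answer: 630445331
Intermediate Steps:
Function('h')(r, t) = Add(r, Mul(t, Pow(r, 2))) (Function('h')(r, t) = Add(Mul(Pow(r, 2), t), r) = Add(Mul(t, Pow(r, 2)), r) = Add(r, Mul(t, Pow(r, 2))))
j = 410 (j = Add(5, Mul(Rational(1, 3), Add(54, Mul(43, 27)))) = Add(5, Mul(Rational(1, 3), Add(54, 1161))) = Add(5, Mul(Rational(1, 3), 1215)) = Add(5, 405) = 410)
Mul(Add(Function('h')(Function('P')(-1), L), j), Add(-3390, 32879)) = Mul(Add(Mul(13, Add(1, Mul(13, 124))), 410), Add(-3390, 32879)) = Mul(Add(Mul(13, Add(1, 1612)), 410), 29489) = Mul(Add(Mul(13, 1613), 410), 29489) = Mul(Add(20969, 410), 29489) = Mul(21379, 29489) = 630445331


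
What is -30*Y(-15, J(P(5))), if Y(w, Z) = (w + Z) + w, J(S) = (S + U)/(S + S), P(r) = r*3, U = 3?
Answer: 882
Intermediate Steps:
P(r) = 3*r
J(S) = (3 + S)/(2*S) (J(S) = (S + 3)/(S + S) = (3 + S)/((2*S)) = (3 + S)*(1/(2*S)) = (3 + S)/(2*S))
Y(w, Z) = Z + 2*w (Y(w, Z) = (Z + w) + w = Z + 2*w)
-30*Y(-15, J(P(5))) = -30*((3 + 3*5)/(2*((3*5))) + 2*(-15)) = -30*((1/2)*(3 + 15)/15 - 30) = -30*((1/2)*(1/15)*18 - 30) = -30*(3/5 - 30) = -30*(-147/5) = 882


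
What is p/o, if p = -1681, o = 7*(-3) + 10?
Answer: 1681/11 ≈ 152.82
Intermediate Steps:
o = -11 (o = -21 + 10 = -11)
p/o = -1681/(-11) = -1/11*(-1681) = 1681/11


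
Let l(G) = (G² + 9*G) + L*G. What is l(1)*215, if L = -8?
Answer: 430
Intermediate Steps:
l(G) = G + G² (l(G) = (G² + 9*G) - 8*G = G + G²)
l(1)*215 = (1*(1 + 1))*215 = (1*2)*215 = 2*215 = 430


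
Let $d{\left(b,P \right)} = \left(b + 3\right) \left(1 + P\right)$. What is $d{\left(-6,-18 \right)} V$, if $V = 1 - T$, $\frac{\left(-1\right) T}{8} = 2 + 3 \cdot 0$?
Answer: $867$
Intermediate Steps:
$d{\left(b,P \right)} = \left(1 + P\right) \left(3 + b\right)$ ($d{\left(b,P \right)} = \left(3 + b\right) \left(1 + P\right) = \left(1 + P\right) \left(3 + b\right)$)
$T = -16$ ($T = - 8 \left(2 + 3 \cdot 0\right) = - 8 \left(2 + 0\right) = \left(-8\right) 2 = -16$)
$V = 17$ ($V = 1 - -16 = 1 + 16 = 17$)
$d{\left(-6,-18 \right)} V = \left(3 - 6 + 3 \left(-18\right) - -108\right) 17 = \left(3 - 6 - 54 + 108\right) 17 = 51 \cdot 17 = 867$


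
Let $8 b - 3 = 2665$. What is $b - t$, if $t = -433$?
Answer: $\frac{1533}{2} \approx 766.5$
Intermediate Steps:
$b = \frac{667}{2}$ ($b = \frac{3}{8} + \frac{1}{8} \cdot 2665 = \frac{3}{8} + \frac{2665}{8} = \frac{667}{2} \approx 333.5$)
$b - t = \frac{667}{2} - -433 = \frac{667}{2} + 433 = \frac{1533}{2}$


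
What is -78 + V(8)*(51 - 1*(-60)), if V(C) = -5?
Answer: -633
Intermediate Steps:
-78 + V(8)*(51 - 1*(-60)) = -78 - 5*(51 - 1*(-60)) = -78 - 5*(51 + 60) = -78 - 5*111 = -78 - 555 = -633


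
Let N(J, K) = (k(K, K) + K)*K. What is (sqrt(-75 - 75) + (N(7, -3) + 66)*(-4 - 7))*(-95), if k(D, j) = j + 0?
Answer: 87780 - 475*I*sqrt(6) ≈ 87780.0 - 1163.5*I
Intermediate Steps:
k(D, j) = j
N(J, K) = 2*K**2 (N(J, K) = (K + K)*K = (2*K)*K = 2*K**2)
(sqrt(-75 - 75) + (N(7, -3) + 66)*(-4 - 7))*(-95) = (sqrt(-75 - 75) + (2*(-3)**2 + 66)*(-4 - 7))*(-95) = (sqrt(-150) + (2*9 + 66)*(-11))*(-95) = (5*I*sqrt(6) + (18 + 66)*(-11))*(-95) = (5*I*sqrt(6) + 84*(-11))*(-95) = (5*I*sqrt(6) - 924)*(-95) = (-924 + 5*I*sqrt(6))*(-95) = 87780 - 475*I*sqrt(6)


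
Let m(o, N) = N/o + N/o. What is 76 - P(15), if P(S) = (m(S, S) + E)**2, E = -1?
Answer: 75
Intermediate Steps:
m(o, N) = 2*N/o
P(S) = 1 (P(S) = (2*S/S - 1)**2 = (2 - 1)**2 = 1**2 = 1)
76 - P(15) = 76 - 1*1 = 76 - 1 = 75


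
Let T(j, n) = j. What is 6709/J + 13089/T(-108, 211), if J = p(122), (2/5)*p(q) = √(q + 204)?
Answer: -4363/36 + 6709*√326/815 ≈ 27.436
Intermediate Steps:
p(q) = 5*√(204 + q)/2 (p(q) = 5*√(q + 204)/2 = 5*√(204 + q)/2)
J = 5*√326/2 (J = 5*√(204 + 122)/2 = 5*√326/2 ≈ 45.139)
6709/J + 13089/T(-108, 211) = 6709/((5*√326/2)) + 13089/(-108) = 6709*(√326/815) + 13089*(-1/108) = 6709*√326/815 - 4363/36 = -4363/36 + 6709*√326/815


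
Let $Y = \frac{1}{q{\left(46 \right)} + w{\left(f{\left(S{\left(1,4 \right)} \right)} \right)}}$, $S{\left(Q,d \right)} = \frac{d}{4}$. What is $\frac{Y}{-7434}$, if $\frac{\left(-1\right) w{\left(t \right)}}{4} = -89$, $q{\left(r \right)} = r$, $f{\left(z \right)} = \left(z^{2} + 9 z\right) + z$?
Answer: $- \frac{1}{2988468} \approx -3.3462 \cdot 10^{-7}$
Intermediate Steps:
$S{\left(Q,d \right)} = \frac{d}{4}$ ($S{\left(Q,d \right)} = d \frac{1}{4} = \frac{d}{4}$)
$f{\left(z \right)} = z^{2} + 10 z$
$w{\left(t \right)} = 356$ ($w{\left(t \right)} = \left(-4\right) \left(-89\right) = 356$)
$Y = \frac{1}{402}$ ($Y = \frac{1}{46 + 356} = \frac{1}{402} \approx 0.0024876$)
$\frac{Y}{-7434} = \frac{1}{402 \left(-7434\right)} = \frac{1}{402} \left(- \frac{1}{7434}\right) = - \frac{1}{2988468}$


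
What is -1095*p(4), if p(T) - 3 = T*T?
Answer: -20805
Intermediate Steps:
p(T) = 3 + T² (p(T) = 3 + T*T = 3 + T²)
-1095*p(4) = -1095*(3 + 4²) = -1095*(3 + 16) = -1095*19 = -20805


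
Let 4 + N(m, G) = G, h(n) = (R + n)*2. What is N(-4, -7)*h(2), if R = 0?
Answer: -44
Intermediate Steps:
h(n) = 2*n (h(n) = (0 + n)*2 = n*2 = 2*n)
N(m, G) = -4 + G
N(-4, -7)*h(2) = (-4 - 7)*(2*2) = -11*4 = -44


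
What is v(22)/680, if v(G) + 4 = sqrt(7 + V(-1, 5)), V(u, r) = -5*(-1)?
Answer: -1/170 + sqrt(3)/340 ≈ -0.00078809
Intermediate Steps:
V(u, r) = 5
v(G) = -4 + 2*sqrt(3) (v(G) = -4 + sqrt(7 + 5) = -4 + sqrt(12) = -4 + 2*sqrt(3))
v(22)/680 = (-4 + 2*sqrt(3))/680 = (-4 + 2*sqrt(3))*(1/680) = -1/170 + sqrt(3)/340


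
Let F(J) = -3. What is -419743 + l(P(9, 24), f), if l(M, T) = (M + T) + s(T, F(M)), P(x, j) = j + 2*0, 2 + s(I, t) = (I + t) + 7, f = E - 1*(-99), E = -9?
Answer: -419537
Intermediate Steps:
f = 90 (f = -9 - 1*(-99) = -9 + 99 = 90)
s(I, t) = 5 + I + t (s(I, t) = -2 + ((I + t) + 7) = -2 + (7 + I + t) = 5 + I + t)
P(x, j) = j (P(x, j) = j + 0 = j)
l(M, T) = 2 + M + 2*T (l(M, T) = (M + T) + (5 + T - 3) = (M + T) + (2 + T) = 2 + M + 2*T)
-419743 + l(P(9, 24), f) = -419743 + (2 + 24 + 2*90) = -419743 + (2 + 24 + 180) = -419743 + 206 = -419537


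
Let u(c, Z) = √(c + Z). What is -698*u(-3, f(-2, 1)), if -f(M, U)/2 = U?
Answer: -698*I*√5 ≈ -1560.8*I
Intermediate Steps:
f(M, U) = -2*U
u(c, Z) = √(Z + c)
-698*u(-3, f(-2, 1)) = -698*√(-2*1 - 3) = -698*√(-2 - 3) = -698*I*√5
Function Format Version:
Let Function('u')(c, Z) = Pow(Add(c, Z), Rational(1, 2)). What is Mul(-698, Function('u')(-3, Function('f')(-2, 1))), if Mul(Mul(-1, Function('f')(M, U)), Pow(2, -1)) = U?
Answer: Mul(-698, I, Pow(5, Rational(1, 2))) ≈ Mul(-1560.8, I)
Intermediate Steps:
Function('f')(M, U) = Mul(-2, U)
Function('u')(c, Z) = Pow(Add(Z, c), Rational(1, 2))
Mul(-698, Function('u')(-3, Function('f')(-2, 1))) = Mul(-698, Pow(Add(Mul(-2, 1), -3), Rational(1, 2))) = Mul(-698, Pow(Add(-2, -3), Rational(1, 2))) = Mul(-698, Pow(-5, Rational(1, 2))) = Mul(-698, Mul(I, Pow(5, Rational(1, 2)))) = Mul(-698, I, Pow(5, Rational(1, 2)))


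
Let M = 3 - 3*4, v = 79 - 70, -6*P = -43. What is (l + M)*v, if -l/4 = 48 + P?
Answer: -2067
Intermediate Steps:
P = 43/6 (P = -1/6*(-43) = 43/6 ≈ 7.1667)
l = -662/3 (l = -4*(48 + 43/6) = -4*331/6 = -662/3 ≈ -220.67)
v = 9
M = -9 (M = 3 - 12 = -9)
(l + M)*v = (-662/3 - 9)*9 = -689/3*9 = -2067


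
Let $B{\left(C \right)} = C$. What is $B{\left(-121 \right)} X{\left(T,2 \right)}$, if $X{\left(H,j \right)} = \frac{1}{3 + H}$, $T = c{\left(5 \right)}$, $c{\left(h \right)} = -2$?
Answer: $-121$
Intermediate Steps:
$T = -2$
$B{\left(-121 \right)} X{\left(T,2 \right)} = - \frac{121}{3 - 2} = - \frac{121}{1} = \left(-121\right) 1 = -121$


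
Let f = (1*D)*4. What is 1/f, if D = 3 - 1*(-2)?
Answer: 1/20 ≈ 0.050000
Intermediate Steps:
D = 5 (D = 3 + 2 = 5)
f = 20 (f = (1*5)*4 = 5*4 = 20)
1/f = 1/20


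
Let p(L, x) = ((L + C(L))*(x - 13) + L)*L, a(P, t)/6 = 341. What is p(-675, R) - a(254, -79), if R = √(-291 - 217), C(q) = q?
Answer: -11392671 + 1822500*I*√127 ≈ -1.1393e+7 + 2.0539e+7*I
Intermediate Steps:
R = 2*I*√127 (R = √(-508) = 2*I*√127 ≈ 22.539*I)
a(P, t) = 2046 (a(P, t) = 6*341 = 2046)
p(L, x) = L*(L + 2*L*(-13 + x)) (p(L, x) = ((L + L)*(x - 13) + L)*L = ((2*L)*(-13 + x) + L)*L = (2*L*(-13 + x) + L)*L = (L + 2*L*(-13 + x))*L = L*(L + 2*L*(-13 + x)))
p(-675, R) - a(254, -79) = (-675)²*(-25 + 2*(2*I*√127)) - 1*2046 = 455625*(-25 + 4*I*√127) - 2046 = (-11390625 + 1822500*I*√127) - 2046 = -11392671 + 1822500*I*√127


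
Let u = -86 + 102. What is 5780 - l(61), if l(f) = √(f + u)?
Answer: 5780 - √77 ≈ 5771.2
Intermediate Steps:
u = 16
l(f) = √(16 + f) (l(f) = √(f + 16) = √(16 + f))
5780 - l(61) = 5780 - √(16 + 61) = 5780 - √77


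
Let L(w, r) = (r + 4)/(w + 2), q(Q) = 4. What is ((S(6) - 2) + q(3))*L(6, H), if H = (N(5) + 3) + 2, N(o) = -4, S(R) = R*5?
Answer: 20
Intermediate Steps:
S(R) = 5*R
H = 1 (H = (-4 + 3) + 2 = -1 + 2 = 1)
L(w, r) = (4 + r)/(2 + w)
((S(6) - 2) + q(3))*L(6, H) = ((5*6 - 2) + 4)*((4 + 1)/(2 + 6)) = ((30 - 2) + 4)*(5/8) = (28 + 4)*((1/8)*5) = 32*(5/8) = 20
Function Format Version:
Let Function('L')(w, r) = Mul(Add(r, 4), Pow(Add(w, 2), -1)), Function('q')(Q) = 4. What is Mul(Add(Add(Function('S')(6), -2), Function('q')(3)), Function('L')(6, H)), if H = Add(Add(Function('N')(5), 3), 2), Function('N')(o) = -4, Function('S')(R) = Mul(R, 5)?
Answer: 20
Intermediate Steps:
Function('S')(R) = Mul(5, R)
H = 1 (H = Add(Add(-4, 3), 2) = Add(-1, 2) = 1)
Function('L')(w, r) = Mul(Pow(Add(2, w), -1), Add(4, r)) (Function('L')(w, r) = Mul(Add(4, r), Pow(Add(2, w), -1)) = Mul(Pow(Add(2, w), -1), Add(4, r)))
Mul(Add(Add(Function('S')(6), -2), Function('q')(3)), Function('L')(6, H)) = Mul(Add(Add(Mul(5, 6), -2), 4), Mul(Pow(Add(2, 6), -1), Add(4, 1))) = Mul(Add(Add(30, -2), 4), Mul(Pow(8, -1), 5)) = Mul(Add(28, 4), Mul(Rational(1, 8), 5)) = Mul(32, Rational(5, 8)) = 20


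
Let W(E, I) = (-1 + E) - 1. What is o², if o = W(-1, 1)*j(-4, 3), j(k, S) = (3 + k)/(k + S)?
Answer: 9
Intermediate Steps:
j(k, S) = (3 + k)/(S + k)
W(E, I) = -2 + E
o = -3 (o = (-2 - 1)*((3 - 4)/(3 - 4)) = -3*(-1)/(-1) = -(-3)*(-1) = -3*1 = -3)
o² = (-3)² = 9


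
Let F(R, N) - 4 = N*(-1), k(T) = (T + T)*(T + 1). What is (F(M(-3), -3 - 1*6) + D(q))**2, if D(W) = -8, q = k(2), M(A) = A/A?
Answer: 25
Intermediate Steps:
k(T) = 2*T*(1 + T) (k(T) = (2*T)*(1 + T) = 2*T*(1 + T))
M(A) = 1
q = 12 (q = 2*2*(1 + 2) = 2*2*3 = 12)
F(R, N) = 4 - N (F(R, N) = 4 + N*(-1) = 4 - N)
(F(M(-3), -3 - 1*6) + D(q))**2 = ((4 - (-3 - 1*6)) - 8)**2 = ((4 - (-3 - 6)) - 8)**2 = ((4 - 1*(-9)) - 8)**2 = ((4 + 9) - 8)**2 = (13 - 8)**2 = 5**2 = 25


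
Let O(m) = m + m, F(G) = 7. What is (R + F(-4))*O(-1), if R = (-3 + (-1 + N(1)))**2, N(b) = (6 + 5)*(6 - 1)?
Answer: -5216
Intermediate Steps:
N(b) = 55 (N(b) = 11*5 = 55)
R = 2601 (R = (-3 + (-1 + 55))**2 = (-3 + 54)**2 = 51**2 = 2601)
O(m) = 2*m
(R + F(-4))*O(-1) = (2601 + 7)*(2*(-1)) = 2608*(-2) = -5216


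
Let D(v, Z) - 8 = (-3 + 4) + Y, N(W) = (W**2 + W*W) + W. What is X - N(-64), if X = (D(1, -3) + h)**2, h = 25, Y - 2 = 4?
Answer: -6528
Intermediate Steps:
Y = 6 (Y = 2 + 4 = 6)
N(W) = W + 2*W**2 (N(W) = (W**2 + W**2) + W = 2*W**2 + W = W + 2*W**2)
D(v, Z) = 15 (D(v, Z) = 8 + ((-3 + 4) + 6) = 8 + (1 + 6) = 8 + 7 = 15)
X = 1600 (X = (15 + 25)**2 = 40**2 = 1600)
X - N(-64) = 1600 - (-64)*(1 + 2*(-64)) = 1600 - (-64)*(1 - 128) = 1600 - (-64)*(-127) = 1600 - 1*8128 = 1600 - 8128 = -6528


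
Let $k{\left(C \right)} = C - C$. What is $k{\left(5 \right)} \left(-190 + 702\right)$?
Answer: $0$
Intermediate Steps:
$k{\left(C \right)} = 0$
$k{\left(5 \right)} \left(-190 + 702\right) = 0 \left(-190 + 702\right) = 0 \cdot 512 = 0$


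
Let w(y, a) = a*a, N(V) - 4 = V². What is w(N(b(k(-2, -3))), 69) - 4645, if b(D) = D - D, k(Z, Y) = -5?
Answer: 116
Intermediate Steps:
b(D) = 0
N(V) = 4 + V²
w(y, a) = a²
w(N(b(k(-2, -3))), 69) - 4645 = 69² - 4645 = 4761 - 4645 = 116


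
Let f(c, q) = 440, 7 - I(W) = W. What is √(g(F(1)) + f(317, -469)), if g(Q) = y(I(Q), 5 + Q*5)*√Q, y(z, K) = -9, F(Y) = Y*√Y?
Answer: √431 ≈ 20.761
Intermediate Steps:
I(W) = 7 - W
F(Y) = Y^(3/2)
g(Q) = -9*√Q
√(g(F(1)) + f(317, -469)) = √(-9*√(1^(3/2)) + 440) = √(-9*√1 + 440) = √(-9*1 + 440) = √(-9 + 440) = √431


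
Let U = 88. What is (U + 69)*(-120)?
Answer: -18840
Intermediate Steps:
(U + 69)*(-120) = (88 + 69)*(-120) = 157*(-120) = -18840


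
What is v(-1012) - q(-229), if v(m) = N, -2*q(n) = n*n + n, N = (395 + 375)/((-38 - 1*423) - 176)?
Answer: 2375536/91 ≈ 26105.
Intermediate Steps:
N = -110/91 (N = 770/((-38 - 423) - 176) = 770/(-461 - 176) = 770/(-637) = 770*(-1/637) = -110/91 ≈ -1.2088)
q(n) = -n/2 - n²/2 (q(n) = -(n*n + n)/2 = -(n² + n)/2 = -(n + n²)/2 = -n/2 - n²/2)
v(m) = -110/91
v(-1012) - q(-229) = -110/91 - (-1)*(-229)*(1 - 229)/2 = -110/91 - (-1)*(-229)*(-228)/2 = -110/91 - 1*(-26106) = -110/91 + 26106 = 2375536/91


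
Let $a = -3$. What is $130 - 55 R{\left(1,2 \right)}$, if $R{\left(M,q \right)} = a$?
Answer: $295$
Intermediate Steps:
$R{\left(M,q \right)} = -3$
$130 - 55 R{\left(1,2 \right)} = 130 - -165 = 130 + 165 = 295$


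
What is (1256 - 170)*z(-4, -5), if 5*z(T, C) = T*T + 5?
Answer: 22806/5 ≈ 4561.2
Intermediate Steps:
z(T, C) = 1 + T**2/5 (z(T, C) = (T*T + 5)/5 = (T**2 + 5)/5 = (5 + T**2)/5 = 1 + T**2/5)
(1256 - 170)*z(-4, -5) = (1256 - 170)*(1 + (1/5)*(-4)**2) = 1086*(1 + (1/5)*16) = 1086*(1 + 16/5) = 1086*(21/5) = 22806/5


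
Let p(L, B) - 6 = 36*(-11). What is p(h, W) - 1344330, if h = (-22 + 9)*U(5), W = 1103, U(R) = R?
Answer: -1344720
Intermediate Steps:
h = -65 (h = (-22 + 9)*5 = -13*5 = -65)
p(L, B) = -390 (p(L, B) = 6 + 36*(-11) = 6 - 396 = -390)
p(h, W) - 1344330 = -390 - 1344330 = -1344720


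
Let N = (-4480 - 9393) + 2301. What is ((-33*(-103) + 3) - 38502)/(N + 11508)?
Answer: 8775/16 ≈ 548.44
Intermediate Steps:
N = -11572 (N = -13873 + 2301 = -11572)
((-33*(-103) + 3) - 38502)/(N + 11508) = ((-33*(-103) + 3) - 38502)/(-11572 + 11508) = ((3399 + 3) - 38502)/(-64) = (3402 - 38502)*(-1/64) = -35100*(-1/64) = 8775/16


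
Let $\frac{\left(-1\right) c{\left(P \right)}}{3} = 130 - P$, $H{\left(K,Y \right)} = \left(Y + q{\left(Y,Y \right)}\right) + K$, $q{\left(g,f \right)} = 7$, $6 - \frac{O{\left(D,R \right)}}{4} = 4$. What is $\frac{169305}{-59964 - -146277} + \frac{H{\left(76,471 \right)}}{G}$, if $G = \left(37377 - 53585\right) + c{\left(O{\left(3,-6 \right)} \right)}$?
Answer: $\frac{459707278}{238425277} \approx 1.9281$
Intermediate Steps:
$O{\left(D,R \right)} = 8$ ($O{\left(D,R \right)} = 24 - 16 = 8$)
$H{\left(K,Y \right)} = 7 + K + Y$ ($H{\left(K,Y \right)} = \left(Y + 7\right) + K = \left(7 + Y\right) + K = 7 + K + Y$)
$c{\left(P \right)} = -390 + 3 P$ ($c{\left(P \right)} = - 3 \left(130 - P\right) = -390 + 3 P$)
$G = -16574$ ($G = \left(37377 - 53585\right) + \left(-390 + 3 \cdot 8\right) = -16208 + \left(-390 + 24\right) = -16208 - 366 = -16574$)
$\frac{169305}{-59964 - -146277} + \frac{H{\left(76,471 \right)}}{G} = \frac{169305}{-59964 - -146277} + \frac{7 + 76 + 471}{-16574} = \frac{169305}{-59964 + 146277} + 554 \left(- \frac{1}{16574}\right) = \frac{169305}{86313} - \frac{277}{8287} = 169305 \cdot \frac{1}{86313} - \frac{277}{8287} = \frac{56435}{28771} - \frac{277}{8287} = \frac{459707278}{238425277}$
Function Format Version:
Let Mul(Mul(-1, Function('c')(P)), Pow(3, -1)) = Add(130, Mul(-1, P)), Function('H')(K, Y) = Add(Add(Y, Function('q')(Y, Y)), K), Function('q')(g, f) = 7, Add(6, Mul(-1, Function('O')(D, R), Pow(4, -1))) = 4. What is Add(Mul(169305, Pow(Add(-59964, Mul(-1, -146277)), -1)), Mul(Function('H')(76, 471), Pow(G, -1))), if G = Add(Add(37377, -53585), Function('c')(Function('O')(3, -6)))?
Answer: Rational(459707278, 238425277) ≈ 1.9281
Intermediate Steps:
Function('O')(D, R) = 8 (Function('O')(D, R) = Add(24, Mul(-4, 4)) = Add(24, -16) = 8)
Function('H')(K, Y) = Add(7, K, Y) (Function('H')(K, Y) = Add(Add(Y, 7), K) = Add(Add(7, Y), K) = Add(7, K, Y))
Function('c')(P) = Add(-390, Mul(3, P)) (Function('c')(P) = Mul(-3, Add(130, Mul(-1, P))) = Add(-390, Mul(3, P)))
G = -16574 (G = Add(Add(37377, -53585), Add(-390, Mul(3, 8))) = Add(-16208, Add(-390, 24)) = Add(-16208, -366) = -16574)
Add(Mul(169305, Pow(Add(-59964, Mul(-1, -146277)), -1)), Mul(Function('H')(76, 471), Pow(G, -1))) = Add(Mul(169305, Pow(Add(-59964, Mul(-1, -146277)), -1)), Mul(Add(7, 76, 471), Pow(-16574, -1))) = Add(Mul(169305, Pow(Add(-59964, 146277), -1)), Mul(554, Rational(-1, 16574))) = Add(Mul(169305, Pow(86313, -1)), Rational(-277, 8287)) = Add(Mul(169305, Rational(1, 86313)), Rational(-277, 8287)) = Add(Rational(56435, 28771), Rational(-277, 8287)) = Rational(459707278, 238425277)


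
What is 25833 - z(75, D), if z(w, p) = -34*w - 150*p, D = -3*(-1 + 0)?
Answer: 28833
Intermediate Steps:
D = 3 (D = -3*(-1) = 3)
z(w, p) = -150*p - 34*w
25833 - z(75, D) = 25833 - (-150*3 - 34*75) = 25833 - (-450 - 2550) = 25833 - 1*(-3000) = 25833 + 3000 = 28833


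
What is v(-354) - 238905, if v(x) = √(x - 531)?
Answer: -238905 + I*√885 ≈ -2.3891e+5 + 29.749*I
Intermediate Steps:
v(x) = √(-531 + x)
v(-354) - 238905 = √(-531 - 354) - 238905 = √(-885) - 238905 = I*√885 - 238905 = -238905 + I*√885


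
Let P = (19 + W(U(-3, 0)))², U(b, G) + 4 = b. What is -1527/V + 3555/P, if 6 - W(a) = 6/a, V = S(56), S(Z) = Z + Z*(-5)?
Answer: 89045727/7338464 ≈ 12.134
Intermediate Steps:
U(b, G) = -4 + b
S(Z) = -4*Z (S(Z) = Z - 5*Z = -4*Z)
V = -224 (V = -4*56 = -224)
W(a) = 6 - 6/a
P = 32761/49 (P = (19 + (6 - 6/(-4 - 3)))² = (19 + (6 - 6/(-7)))² = (19 + (6 - 6*(-⅐)))² = (19 + (6 + 6/7))² = (19 + 48/7)² = (181/7)² = 32761/49 ≈ 668.59)
-1527/V + 3555/P = -1527/(-224) + 3555/(32761/49) = -1527*(-1/224) + 3555*(49/32761) = 1527/224 + 174195/32761 = 89045727/7338464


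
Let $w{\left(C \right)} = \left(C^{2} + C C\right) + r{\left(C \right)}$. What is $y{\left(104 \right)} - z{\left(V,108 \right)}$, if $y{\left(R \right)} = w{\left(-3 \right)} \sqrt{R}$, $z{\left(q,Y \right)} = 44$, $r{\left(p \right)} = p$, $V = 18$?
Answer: $-44 + 30 \sqrt{26} \approx 108.97$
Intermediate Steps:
$w{\left(C \right)} = C + 2 C^{2}$ ($w{\left(C \right)} = \left(C^{2} + C C\right) + C = \left(C^{2} + C^{2}\right) + C = 2 C^{2} + C = C + 2 C^{2}$)
$y{\left(R \right)} = 15 \sqrt{R}$ ($y{\left(R \right)} = - 3 \left(1 + 2 \left(-3\right)\right) \sqrt{R} = - 3 \left(1 - 6\right) \sqrt{R} = \left(-3\right) \left(-5\right) \sqrt{R} = 15 \sqrt{R}$)
$y{\left(104 \right)} - z{\left(V,108 \right)} = 15 \sqrt{104} - 44 = 15 \cdot 2 \sqrt{26} - 44 = 30 \sqrt{26} - 44 = -44 + 30 \sqrt{26}$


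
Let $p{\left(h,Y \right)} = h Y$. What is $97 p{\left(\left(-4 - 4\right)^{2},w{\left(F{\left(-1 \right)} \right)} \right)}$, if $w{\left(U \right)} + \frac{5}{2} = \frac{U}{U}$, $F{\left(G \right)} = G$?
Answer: $-9312$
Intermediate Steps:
$w{\left(U \right)} = - \frac{3}{2}$ ($w{\left(U \right)} = - \frac{5}{2} + \frac{U}{U} = - \frac{5}{2} + 1 = - \frac{3}{2}$)
$p{\left(h,Y \right)} = Y h$
$97 p{\left(\left(-4 - 4\right)^{2},w{\left(F{\left(-1 \right)} \right)} \right)} = 97 \left(- \frac{3 \left(-4 - 4\right)^{2}}{2}\right) = 97 \left(- \frac{3 \left(-8\right)^{2}}{2}\right) = 97 \left(\left(- \frac{3}{2}\right) 64\right) = 97 \left(-96\right) = -9312$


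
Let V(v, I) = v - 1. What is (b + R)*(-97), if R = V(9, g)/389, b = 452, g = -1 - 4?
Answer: -17056092/389 ≈ -43846.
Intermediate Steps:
g = -5
V(v, I) = -1 + v
R = 8/389 (R = (-1 + 9)/389 = 8*(1/389) = 8/389 ≈ 0.020566)
(b + R)*(-97) = (452 + 8/389)*(-97) = (175836/389)*(-97) = -17056092/389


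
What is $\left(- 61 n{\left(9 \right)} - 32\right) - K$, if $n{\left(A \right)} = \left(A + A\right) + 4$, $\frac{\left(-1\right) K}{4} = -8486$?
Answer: $-35318$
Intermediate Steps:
$K = 33944$ ($K = \left(-4\right) \left(-8486\right) = 33944$)
$n{\left(A \right)} = 4 + 2 A$ ($n{\left(A \right)} = 2 A + 4 = 4 + 2 A$)
$\left(- 61 n{\left(9 \right)} - 32\right) - K = \left(- 61 \left(4 + 2 \cdot 9\right) - 32\right) - 33944 = \left(- 61 \left(4 + 18\right) - 32\right) - 33944 = \left(\left(-61\right) 22 - 32\right) - 33944 = \left(-1342 - 32\right) - 33944 = -1374 - 33944 = -35318$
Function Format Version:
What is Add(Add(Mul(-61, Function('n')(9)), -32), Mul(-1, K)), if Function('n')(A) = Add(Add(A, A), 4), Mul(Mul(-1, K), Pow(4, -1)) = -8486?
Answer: -35318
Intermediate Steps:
K = 33944 (K = Mul(-4, -8486) = 33944)
Function('n')(A) = Add(4, Mul(2, A)) (Function('n')(A) = Add(Mul(2, A), 4) = Add(4, Mul(2, A)))
Add(Add(Mul(-61, Function('n')(9)), -32), Mul(-1, K)) = Add(Add(Mul(-61, Add(4, Mul(2, 9))), -32), Mul(-1, 33944)) = Add(Add(Mul(-61, Add(4, 18)), -32), -33944) = Add(Add(Mul(-61, 22), -32), -33944) = Add(Add(-1342, -32), -33944) = Add(-1374, -33944) = -35318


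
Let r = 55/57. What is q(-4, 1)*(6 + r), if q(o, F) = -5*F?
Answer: -1985/57 ≈ -34.825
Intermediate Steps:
r = 55/57 (r = 55*(1/57) = 55/57 ≈ 0.96491)
q(-4, 1)*(6 + r) = (-5*1)*(6 + 55/57) = -5*397/57 = -1985/57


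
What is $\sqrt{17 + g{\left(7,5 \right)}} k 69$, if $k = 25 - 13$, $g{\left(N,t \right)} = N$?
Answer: $1656 \sqrt{6} \approx 4056.4$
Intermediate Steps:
$k = 12$
$\sqrt{17 + g{\left(7,5 \right)}} k 69 = \sqrt{17 + 7} \cdot 12 \cdot 69 = \sqrt{24} \cdot 12 \cdot 69 = 2 \sqrt{6} \cdot 12 \cdot 69 = 24 \sqrt{6} \cdot 69 = 1656 \sqrt{6}$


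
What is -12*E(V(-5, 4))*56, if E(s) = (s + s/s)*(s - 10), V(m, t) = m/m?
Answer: 12096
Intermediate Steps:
V(m, t) = 1
E(s) = (1 + s)*(-10 + s) (E(s) = (s + 1)*(-10 + s) = (1 + s)*(-10 + s))
-12*E(V(-5, 4))*56 = -12*(-10 + 1**2 - 9*1)*56 = -12*(-10 + 1 - 9)*56 = -12*(-18)*56 = 216*56 = 12096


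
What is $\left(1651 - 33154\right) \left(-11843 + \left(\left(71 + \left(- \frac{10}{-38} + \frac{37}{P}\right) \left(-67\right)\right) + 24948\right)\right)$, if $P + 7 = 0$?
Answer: $- \frac{56616057492}{133} \approx -4.2568 \cdot 10^{8}$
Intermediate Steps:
$P = -7$ ($P = -7 + 0 = -7$)
$\left(1651 - 33154\right) \left(-11843 + \left(\left(71 + \left(- \frac{10}{-38} + \frac{37}{P}\right) \left(-67\right)\right) + 24948\right)\right) = \left(1651 - 33154\right) \left(-11843 + \left(\left(71 + \left(- \frac{10}{-38} + \frac{37}{-7}\right) \left(-67\right)\right) + 24948\right)\right) = - 31503 \left(-11843 + \left(\left(71 + \left(\left(-10\right) \left(- \frac{1}{38}\right) + 37 \left(- \frac{1}{7}\right)\right) \left(-67\right)\right) + 24948\right)\right) = - 31503 \left(-11843 + \left(\left(71 + \left(\frac{5}{19} - \frac{37}{7}\right) \left(-67\right)\right) + 24948\right)\right) = - 31503 \left(-11843 + \left(\left(71 - - \frac{44756}{133}\right) + 24948\right)\right) = - 31503 \left(-11843 + \left(\left(71 + \frac{44756}{133}\right) + 24948\right)\right) = - 31503 \left(-11843 + \left(\frac{54199}{133} + 24948\right)\right) = - 31503 \left(-11843 + \frac{3372283}{133}\right) = \left(-31503\right) \frac{1797164}{133} = - \frac{56616057492}{133}$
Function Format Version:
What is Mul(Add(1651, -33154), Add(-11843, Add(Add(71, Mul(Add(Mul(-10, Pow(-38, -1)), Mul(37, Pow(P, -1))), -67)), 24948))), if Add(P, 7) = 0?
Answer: Rational(-56616057492, 133) ≈ -4.2568e+8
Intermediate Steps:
P = -7 (P = Add(-7, 0) = -7)
Mul(Add(1651, -33154), Add(-11843, Add(Add(71, Mul(Add(Mul(-10, Pow(-38, -1)), Mul(37, Pow(P, -1))), -67)), 24948))) = Mul(Add(1651, -33154), Add(-11843, Add(Add(71, Mul(Add(Mul(-10, Pow(-38, -1)), Mul(37, Pow(-7, -1))), -67)), 24948))) = Mul(-31503, Add(-11843, Add(Add(71, Mul(Add(Mul(-10, Rational(-1, 38)), Mul(37, Rational(-1, 7))), -67)), 24948))) = Mul(-31503, Add(-11843, Add(Add(71, Mul(Add(Rational(5, 19), Rational(-37, 7)), -67)), 24948))) = Mul(-31503, Add(-11843, Add(Add(71, Mul(Rational(-668, 133), -67)), 24948))) = Mul(-31503, Add(-11843, Add(Add(71, Rational(44756, 133)), 24948))) = Mul(-31503, Add(-11843, Add(Rational(54199, 133), 24948))) = Mul(-31503, Add(-11843, Rational(3372283, 133))) = Mul(-31503, Rational(1797164, 133)) = Rational(-56616057492, 133)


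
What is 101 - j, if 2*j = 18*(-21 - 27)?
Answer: 533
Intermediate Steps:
j = -432 (j = (18*(-21 - 27))/2 = (18*(-48))/2 = (½)*(-864) = -432)
101 - j = 101 - 1*(-432) = 101 + 432 = 533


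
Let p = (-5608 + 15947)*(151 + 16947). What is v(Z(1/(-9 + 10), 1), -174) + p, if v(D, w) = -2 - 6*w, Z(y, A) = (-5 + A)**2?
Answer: 176777264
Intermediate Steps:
p = 176776222 (p = 10339*17098 = 176776222)
v(Z(1/(-9 + 10), 1), -174) + p = (-2 - 6*(-174)) + 176776222 = (-2 + 1044) + 176776222 = 1042 + 176776222 = 176777264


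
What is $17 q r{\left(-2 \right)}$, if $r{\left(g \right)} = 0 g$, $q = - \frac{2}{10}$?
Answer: $0$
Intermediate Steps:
$q = - \frac{1}{5}$ ($q = \left(-2\right) \frac{1}{10} = - \frac{1}{5} \approx -0.2$)
$r{\left(g \right)} = 0$
$17 q r{\left(-2 \right)} = 17 \left(- \frac{1}{5}\right) 0 = \left(- \frac{17}{5}\right) 0 = 0$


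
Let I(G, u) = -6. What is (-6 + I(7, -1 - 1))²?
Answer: 144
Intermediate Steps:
(-6 + I(7, -1 - 1))² = (-6 - 6)² = (-12)² = 144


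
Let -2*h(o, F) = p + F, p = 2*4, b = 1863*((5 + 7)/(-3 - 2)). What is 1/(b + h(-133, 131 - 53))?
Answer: -5/22571 ≈ -0.00022152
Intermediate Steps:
b = -22356/5 (b = 1863*(12/(-5)) = 1863*(12*(-⅕)) = 1863*(-12/5) = -22356/5 ≈ -4471.2)
p = 8
h(o, F) = -4 - F/2 (h(o, F) = -(8 + F)/2 = -4 - F/2)
1/(b + h(-133, 131 - 53)) = 1/(-22356/5 + (-4 - (131 - 53)/2)) = 1/(-22356/5 + (-4 - ½*78)) = 1/(-22356/5 + (-4 - 39)) = 1/(-22356/5 - 43) = 1/(-22571/5) = -5/22571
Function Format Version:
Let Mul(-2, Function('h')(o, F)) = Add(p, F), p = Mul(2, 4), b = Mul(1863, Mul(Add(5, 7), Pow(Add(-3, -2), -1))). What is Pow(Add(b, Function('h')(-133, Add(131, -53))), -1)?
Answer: Rational(-5, 22571) ≈ -0.00022152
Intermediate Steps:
b = Rational(-22356, 5) (b = Mul(1863, Mul(12, Pow(-5, -1))) = Mul(1863, Mul(12, Rational(-1, 5))) = Mul(1863, Rational(-12, 5)) = Rational(-22356, 5) ≈ -4471.2)
p = 8
Function('h')(o, F) = Add(-4, Mul(Rational(-1, 2), F)) (Function('h')(o, F) = Mul(Rational(-1, 2), Add(8, F)) = Add(-4, Mul(Rational(-1, 2), F)))
Pow(Add(b, Function('h')(-133, Add(131, -53))), -1) = Pow(Add(Rational(-22356, 5), Add(-4, Mul(Rational(-1, 2), Add(131, -53)))), -1) = Pow(Add(Rational(-22356, 5), Add(-4, Mul(Rational(-1, 2), 78))), -1) = Pow(Add(Rational(-22356, 5), Add(-4, -39)), -1) = Pow(Add(Rational(-22356, 5), -43), -1) = Pow(Rational(-22571, 5), -1) = Rational(-5, 22571)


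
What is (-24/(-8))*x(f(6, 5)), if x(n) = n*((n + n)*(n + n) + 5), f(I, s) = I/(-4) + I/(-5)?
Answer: -34587/125 ≈ -276.70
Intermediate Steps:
f(I, s) = -9*I/20 (f(I, s) = I*(-1/4) + I*(-1/5) = -I/4 - I/5 = -9*I/20)
x(n) = n*(5 + 4*n**2) (x(n) = n*((2*n)*(2*n) + 5) = n*(4*n**2 + 5) = n*(5 + 4*n**2))
(-24/(-8))*x(f(6, 5)) = (-24/(-8))*((-9/20*6)*(5 + 4*(-9/20*6)**2)) = (-24*(-1)/8)*(-27*(5 + 4*(-27/10)**2)/10) = (-2*(-3/2))*(-27*(5 + 4*(729/100))/10) = 3*(-27*(5 + 729/25)/10) = 3*(-27/10*854/25) = 3*(-11529/125) = -34587/125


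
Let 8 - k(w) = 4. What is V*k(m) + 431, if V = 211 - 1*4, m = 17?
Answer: 1259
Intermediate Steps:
k(w) = 4 (k(w) = 8 - 1*4 = 8 - 4 = 4)
V = 207 (V = 211 - 4 = 207)
V*k(m) + 431 = 207*4 + 431 = 828 + 431 = 1259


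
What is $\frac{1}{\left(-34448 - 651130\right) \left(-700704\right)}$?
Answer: $\frac{1}{480387246912} \approx 2.0817 \cdot 10^{-12}$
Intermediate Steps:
$\frac{1}{\left(-34448 - 651130\right) \left(-700704\right)} = \frac{1}{-685578} \left(- \frac{1}{700704}\right) = \left(- \frac{1}{685578}\right) \left(- \frac{1}{700704}\right) = \frac{1}{480387246912}$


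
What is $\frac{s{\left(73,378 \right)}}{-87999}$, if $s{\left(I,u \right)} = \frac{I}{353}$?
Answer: $- \frac{73}{31063647} \approx -2.35 \cdot 10^{-6}$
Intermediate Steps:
$s{\left(I,u \right)} = \frac{I}{353}$ ($s{\left(I,u \right)} = I \frac{1}{353} = \frac{I}{353}$)
$\frac{s{\left(73,378 \right)}}{-87999} = \frac{\frac{1}{353} \cdot 73}{-87999} = \frac{73}{353} \left(- \frac{1}{87999}\right) = - \frac{73}{31063647}$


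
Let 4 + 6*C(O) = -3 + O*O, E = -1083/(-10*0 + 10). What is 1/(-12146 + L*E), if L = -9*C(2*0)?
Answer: -20/265663 ≈ -7.5283e-5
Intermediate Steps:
E = -1083/10 (E = -1083/(0 + 10) = -1083/10 ≈ -108.30)
C(O) = -7/6 + O²/6 (C(O) = -⅔ + (-3 + O*O)/6 = -⅔ + (-3 + O²)/6 = -⅔ + (-½ + O²/6) = -7/6 + O²/6)
L = 21/2 (L = -9*(-7/6 + (2*0)²/6) = -9*(-7/6 + (⅙)*0²) = -9*(-7/6 + (⅙)*0) = -9*(-7/6 + 0) = -9*(-7/6) = 21/2 ≈ 10.500)
1/(-12146 + L*E) = 1/(-12146 + (21/2)*(-1083/10)) = 1/(-12146 - 22743/20) = 1/(-265663/20) = -20/265663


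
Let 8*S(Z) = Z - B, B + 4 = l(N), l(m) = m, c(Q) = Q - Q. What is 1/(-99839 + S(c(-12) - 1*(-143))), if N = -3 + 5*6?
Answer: -1/99824 ≈ -1.0018e-5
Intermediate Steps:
c(Q) = 0
N = 27 (N = -3 + 30 = 27)
B = 23 (B = -4 + 27 = 23)
S(Z) = -23/8 + Z/8 (S(Z) = (Z - 1*23)/8 = (Z - 23)/8 = (-23 + Z)/8 = -23/8 + Z/8)
1/(-99839 + S(c(-12) - 1*(-143))) = 1/(-99839 + (-23/8 + (0 - 1*(-143))/8)) = 1/(-99839 + (-23/8 + (0 + 143)/8)) = 1/(-99839 + (-23/8 + (⅛)*143)) = 1/(-99839 + (-23/8 + 143/8)) = 1/(-99839 + 15) = 1/(-99824) = -1/99824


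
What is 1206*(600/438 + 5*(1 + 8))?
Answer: 4082310/73 ≈ 55922.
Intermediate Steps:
1206*(600/438 + 5*(1 + 8)) = 1206*(600*(1/438) + 5*9) = 1206*(100/73 + 45) = 1206*(3385/73) = 4082310/73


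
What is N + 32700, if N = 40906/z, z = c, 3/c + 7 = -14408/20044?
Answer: -363541358/5011 ≈ -72549.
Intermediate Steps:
c = -5011/12893 (c = 3/(-7 - 14408/20044) = 3/(-7 - 14408*1/20044) = 3/(-7 - 3602/5011) = 3/(-38679/5011) = 3*(-5011/38679) = -5011/12893 ≈ -0.38866)
z = -5011/12893 ≈ -0.38866
N = -527401058/5011 (N = 40906/(-5011/12893) = 40906*(-12893/5011) = -527401058/5011 ≈ -1.0525e+5)
N + 32700 = -527401058/5011 + 32700 = -363541358/5011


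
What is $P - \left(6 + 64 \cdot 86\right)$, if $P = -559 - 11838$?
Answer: $-17907$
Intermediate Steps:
$P = -12397$ ($P = -559 - 11838 = -12397$)
$P - \left(6 + 64 \cdot 86\right) = -12397 - \left(6 + 64 \cdot 86\right) = -12397 - \left(6 + 5504\right) = -12397 - 5510 = -17907$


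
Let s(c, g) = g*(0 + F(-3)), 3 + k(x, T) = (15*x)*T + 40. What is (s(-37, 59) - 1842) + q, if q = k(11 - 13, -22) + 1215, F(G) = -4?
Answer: -166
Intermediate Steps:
k(x, T) = 37 + 15*T*x (k(x, T) = -3 + ((15*x)*T + 40) = -3 + (15*T*x + 40) = -3 + (40 + 15*T*x) = 37 + 15*T*x)
s(c, g) = -4*g (s(c, g) = g*(0 - 4) = g*(-4) = -4*g)
q = 1912 (q = (37 + 15*(-22)*(11 - 13)) + 1215 = (37 + 15*(-22)*(-2)) + 1215 = (37 + 660) + 1215 = 697 + 1215 = 1912)
(s(-37, 59) - 1842) + q = (-4*59 - 1842) + 1912 = (-236 - 1842) + 1912 = -2078 + 1912 = -166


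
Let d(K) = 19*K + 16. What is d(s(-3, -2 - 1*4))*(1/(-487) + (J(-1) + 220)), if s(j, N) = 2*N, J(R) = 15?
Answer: -24262128/487 ≈ -49820.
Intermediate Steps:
d(K) = 16 + 19*K
d(s(-3, -2 - 1*4))*(1/(-487) + (J(-1) + 220)) = (16 + 19*(2*(-2 - 1*4)))*(1/(-487) + (15 + 220)) = (16 + 19*(2*(-2 - 4)))*(-1/487 + 235) = (16 + 19*(2*(-6)))*(114444/487) = (16 + 19*(-12))*(114444/487) = (16 - 228)*(114444/487) = -212*114444/487 = -24262128/487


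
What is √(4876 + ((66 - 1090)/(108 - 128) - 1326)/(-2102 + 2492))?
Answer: √185285607/195 ≈ 69.805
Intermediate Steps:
√(4876 + ((66 - 1090)/(108 - 128) - 1326)/(-2102 + 2492)) = √(4876 + (-1024/(-20) - 1326)/390) = √(4876 + (-1024*(-1/20) - 1326)*(1/390)) = √(4876 + (256/5 - 1326)*(1/390)) = √(4876 - 6374/5*1/390) = √(4876 - 3187/975) = √(4750913/975) = √185285607/195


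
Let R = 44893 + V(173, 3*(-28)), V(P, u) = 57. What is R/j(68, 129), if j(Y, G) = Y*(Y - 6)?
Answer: 725/68 ≈ 10.662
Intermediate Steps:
j(Y, G) = Y*(-6 + Y)
R = 44950 (R = 44893 + 57 = 44950)
R/j(68, 129) = 44950/((68*(-6 + 68))) = 44950/((68*62)) = 44950/4216 = 44950*(1/4216) = 725/68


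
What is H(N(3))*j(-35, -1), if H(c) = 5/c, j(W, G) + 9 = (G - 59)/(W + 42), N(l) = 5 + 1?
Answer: -205/14 ≈ -14.643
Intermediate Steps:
N(l) = 6
j(W, G) = -9 + (-59 + G)/(42 + W) (j(W, G) = -9 + (G - 59)/(W + 42) = -9 + (-59 + G)/(42 + W))
H(N(3))*j(-35, -1) = (5/6)*((-437 - 1 - 9*(-35))/(42 - 35)) = (5*(⅙))*((-437 - 1 + 315)/7) = 5*((⅐)*(-123))/6 = (⅚)*(-123/7) = -205/14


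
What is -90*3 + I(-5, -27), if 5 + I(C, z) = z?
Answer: -302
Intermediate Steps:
I(C, z) = -5 + z
-90*3 + I(-5, -27) = -90*3 + (-5 - 27) = -270 - 32 = -302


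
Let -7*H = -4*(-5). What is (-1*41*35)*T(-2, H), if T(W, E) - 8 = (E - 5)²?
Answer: -700485/7 ≈ -1.0007e+5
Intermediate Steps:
H = -20/7 (H = -(-4)*(-5)/7 = -⅐*20 = -20/7 ≈ -2.8571)
T(W, E) = 8 + (-5 + E)² (T(W, E) = 8 + (E - 5)² = 8 + (-5 + E)²)
(-1*41*35)*T(-2, H) = (-1*41*35)*(8 + (-5 - 20/7)²) = (-41*35)*(8 + (-55/7)²) = -1435*(8 + 3025/49) = -1435*3417/49 = -700485/7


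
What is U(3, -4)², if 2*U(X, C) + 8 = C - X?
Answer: 225/4 ≈ 56.250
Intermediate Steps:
U(X, C) = -4 + C/2 - X/2 (U(X, C) = -4 + (C - X)/2 = -4 + (C/2 - X/2) = -4 + C/2 - X/2)
U(3, -4)² = (-4 + (½)*(-4) - ½*3)² = (-4 - 2 - 3/2)² = (-15/2)² = 225/4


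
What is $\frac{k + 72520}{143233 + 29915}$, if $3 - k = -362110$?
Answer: $\frac{434633}{173148} \approx 2.5102$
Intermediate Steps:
$k = 362113$ ($k = 3 - -362110 = 3 + 362110 = 362113$)
$\frac{k + 72520}{143233 + 29915} = \frac{362113 + 72520}{143233 + 29915} = \frac{434633}{173148}$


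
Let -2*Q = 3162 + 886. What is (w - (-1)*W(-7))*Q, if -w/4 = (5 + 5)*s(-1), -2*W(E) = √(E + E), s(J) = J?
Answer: -80960 + 1012*I*√14 ≈ -80960.0 + 3786.6*I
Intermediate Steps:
W(E) = -√2*√E/2 (W(E) = -√(E + E)/2 = -√2*√E/2)
w = 40 (w = -4*(5 + 5)*(-1) = -40*(-1) = -4*(-10) = 40)
Q = -2024 (Q = -(3162 + 886)/2 = -½*4048 = -2024)
(w - (-1)*W(-7))*Q = (40 - (-1)*(-√2*√(-7)/2))*(-2024) = (40 - (-1)*(-√2*I*√7/2))*(-2024) = (40 - (-1)*(-I*√14/2))*(-2024) = (40 - I*√14/2)*(-2024) = -80960 + 1012*I*√14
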